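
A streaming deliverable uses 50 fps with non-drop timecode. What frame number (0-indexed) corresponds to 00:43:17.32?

Total seconds to the label: (0 × 3600 + 43 × 60 + 17) = 2597.
Frame index = 2597 × 50 + 32 = 129882.

frame 129882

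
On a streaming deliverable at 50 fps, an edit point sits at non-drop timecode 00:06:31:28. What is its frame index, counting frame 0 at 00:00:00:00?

19578

Total seconds to the label: (0 × 3600 + 6 × 60 + 31) = 391.
Frame index = 391 × 50 + 28 = 19578.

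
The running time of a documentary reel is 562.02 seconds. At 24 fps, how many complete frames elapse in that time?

13488 frames

Frames = 562.02 × 24 = 337212/25 ≈ 13488.4800.
Complete frames: 13488.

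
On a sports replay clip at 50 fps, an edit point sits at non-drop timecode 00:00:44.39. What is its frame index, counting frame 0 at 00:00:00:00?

Total seconds to the label: (0 × 3600 + 0 × 60 + 44) = 44.
Frame index = 44 × 50 + 39 = 2239.

2239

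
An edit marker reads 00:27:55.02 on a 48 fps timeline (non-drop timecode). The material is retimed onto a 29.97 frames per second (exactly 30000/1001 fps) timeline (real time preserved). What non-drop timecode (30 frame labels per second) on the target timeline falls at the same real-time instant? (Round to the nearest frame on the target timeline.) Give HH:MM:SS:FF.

Source frame index: (0×3600 + 27×60 + 55) × 48 + 2 = 80402.
Real time: 80402 / (48) = 40201/24 s.
Target frame: (40201/24) × (30000/1001) = 7178750/143 ≈ 50201.049 → 50201.
At 30 labels/s: frame 50201 → 00:27:53:11.

00:27:53:11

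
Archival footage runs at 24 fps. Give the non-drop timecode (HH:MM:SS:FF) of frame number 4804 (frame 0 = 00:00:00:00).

4804 ÷ 24 = 200 full seconds, remainder 4 frames.
200 s = 0 h 3 min 20 s.
Timecode: 00:03:20:04.

00:03:20:04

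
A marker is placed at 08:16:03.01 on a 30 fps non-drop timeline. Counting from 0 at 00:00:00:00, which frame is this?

892891

Total seconds to the label: (8 × 3600 + 16 × 60 + 3) = 29763.
Frame index = 29763 × 30 + 1 = 892891.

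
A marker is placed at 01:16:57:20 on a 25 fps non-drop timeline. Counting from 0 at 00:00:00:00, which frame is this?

frame 115445

Total seconds to the label: (1 × 3600 + 16 × 60 + 57) = 4617.
Frame index = 4617 × 25 + 20 = 115445.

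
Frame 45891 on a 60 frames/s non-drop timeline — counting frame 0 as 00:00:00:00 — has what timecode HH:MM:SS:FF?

00:12:44:51

45891 ÷ 60 = 764 full seconds, remainder 51 frames.
764 s = 0 h 12 min 44 s.
Timecode: 00:12:44:51.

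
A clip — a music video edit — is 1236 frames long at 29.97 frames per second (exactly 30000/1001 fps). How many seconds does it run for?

Running time = 1236 / (30000/1001) = 41.2412 s.

41.2412 seconds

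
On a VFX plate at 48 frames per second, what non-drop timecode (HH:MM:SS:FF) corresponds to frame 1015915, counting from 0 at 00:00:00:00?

05:52:44:43

1015915 ÷ 48 = 21164 full seconds, remainder 43 frames.
21164 s = 5 h 52 min 44 s.
Timecode: 05:52:44:43.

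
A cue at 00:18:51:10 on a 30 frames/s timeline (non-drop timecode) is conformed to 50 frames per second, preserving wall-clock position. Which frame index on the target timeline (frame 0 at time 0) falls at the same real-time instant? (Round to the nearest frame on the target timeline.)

Source frame index: (0×3600 + 18×60 + 51) × 30 + 10 = 33940.
Real time: 33940 / (30) = 3394/3 s.
Target frame: (3394/3) × (50) = 169700/3 ≈ 56566.667 → 56567.

frame 56567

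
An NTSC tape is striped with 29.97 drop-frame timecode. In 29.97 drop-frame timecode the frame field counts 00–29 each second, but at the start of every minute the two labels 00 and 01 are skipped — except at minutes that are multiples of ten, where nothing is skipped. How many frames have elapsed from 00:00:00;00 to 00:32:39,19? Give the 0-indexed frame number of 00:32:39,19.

58731

As if non-drop at 30 labels/s: (0 × 3600 + 32 × 60 + 39) × 30 + 19 = 58789.
Minute boundaries passed: 32; those not divisible by 10: 32 − 3 = 29; dropped labels = 2 × 29 = 58.
Actual frame index = 58789 − 58 = 58731.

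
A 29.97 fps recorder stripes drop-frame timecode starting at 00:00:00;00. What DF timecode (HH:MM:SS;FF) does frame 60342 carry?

Ten DF minutes hold 17982 frames, so frame 60342 lies in block 3 (frames 53946–71927) with 6396 frames into that block.
The block's first minute is 1800 frames and the rest 1798 each; 6396 frames reaches minute 3, so 3 × 18 + 3 × 2 = 60 labels have been skipped so far.
Adding those back, label number 60342 + 60 = 60402 at 30 labels/s is 2013 s + 12 f = 0 h 33 min 33 s frame 12, i.e. 00:33:33;12.

00:33:33;12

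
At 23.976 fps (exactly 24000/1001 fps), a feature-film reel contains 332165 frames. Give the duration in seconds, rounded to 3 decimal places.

Running time = 332165 × 1001/24000 = 66499433/4800 s ≈ 13854.049 s.

13854.049 seconds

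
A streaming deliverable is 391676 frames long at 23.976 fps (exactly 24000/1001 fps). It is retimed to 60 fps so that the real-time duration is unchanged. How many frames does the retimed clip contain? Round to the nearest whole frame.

Frames at target rate = 391676 × (60) / (24000/1001) = 98016919/100 ≈ 980169.190.
Nearest whole frame: 980169.

980169 frames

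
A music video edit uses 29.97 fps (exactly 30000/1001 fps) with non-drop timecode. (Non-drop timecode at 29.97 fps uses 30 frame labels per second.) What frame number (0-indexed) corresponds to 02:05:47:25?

226435

Total seconds to the label: (2 × 3600 + 5 × 60 + 47) = 7547.
Frame index = 7547 × 30 + 25 = 226435.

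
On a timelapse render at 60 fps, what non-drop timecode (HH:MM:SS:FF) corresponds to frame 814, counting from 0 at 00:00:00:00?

814 ÷ 60 = 13 full seconds, remainder 34 frames.
13 s = 0 h 0 min 13 s.
Timecode: 00:00:13:34.

00:00:13:34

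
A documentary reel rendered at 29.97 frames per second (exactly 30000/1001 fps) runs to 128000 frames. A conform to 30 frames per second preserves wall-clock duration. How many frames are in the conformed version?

128128 frames

Target frames = source frames × (target rate / source rate) = 128000 × (30)/(30000/1001) = 128000 × 1001/1000 = 128128.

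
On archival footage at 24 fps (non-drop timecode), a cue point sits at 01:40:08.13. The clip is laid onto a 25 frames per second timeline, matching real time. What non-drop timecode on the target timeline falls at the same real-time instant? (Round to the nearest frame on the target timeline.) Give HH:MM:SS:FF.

01:40:08:14

Source frame index: (1×3600 + 40×60 + 8) × 24 + 13 = 144205.
Real time: 144205 / (24) = 144205/24 s.
Target frame: (144205/24) × (25) = 3605125/24 ≈ 150213.542 → 150214.
At 25 labels/s: frame 150214 → 01:40:08:14.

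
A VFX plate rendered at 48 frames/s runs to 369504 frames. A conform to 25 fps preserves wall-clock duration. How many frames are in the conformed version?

Target frames = source frames × (target rate / source rate) = 369504 × (25)/(48) = 369504 × 25/48 = 192450.

192450 frames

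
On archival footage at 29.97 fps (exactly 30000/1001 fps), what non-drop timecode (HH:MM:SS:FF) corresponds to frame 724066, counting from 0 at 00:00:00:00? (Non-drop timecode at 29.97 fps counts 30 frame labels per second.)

06:42:15:16

724066 ÷ 30 = 24135 full seconds, remainder 16 frames.
24135 s = 6 h 42 min 15 s.
Timecode: 06:42:15:16.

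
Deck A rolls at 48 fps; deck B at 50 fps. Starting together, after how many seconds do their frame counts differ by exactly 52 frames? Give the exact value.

The gap grows by |50 − 48| = 2 frames per second.
Time for a 52-frame gap: 52 ÷ (2) = 26 s.

26 seconds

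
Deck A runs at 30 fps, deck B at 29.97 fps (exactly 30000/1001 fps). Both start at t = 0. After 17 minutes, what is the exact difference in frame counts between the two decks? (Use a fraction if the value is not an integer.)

30600/1001 frames

17 min = 1020 s.
A emits 30 × 1020 = 30600 frames; B emits 30000/1001 × 1020 = 30600000/1001.
Difference = 30600/1001 frames (≈ 30.5694); B is behind A.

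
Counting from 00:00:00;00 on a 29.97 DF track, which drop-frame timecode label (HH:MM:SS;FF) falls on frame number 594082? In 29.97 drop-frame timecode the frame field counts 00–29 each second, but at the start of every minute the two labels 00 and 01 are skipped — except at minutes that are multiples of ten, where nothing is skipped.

Ten DF minutes hold 17982 frames, so frame 594082 lies in block 33 (frames 593406–611387) with 676 frames into that block.
The block's first minute is 1800 frames and the rest 1798 each; 676 frames reaches minute 0, so 33 × 18 + 0 × 2 = 594 labels have been skipped so far.
Adding those back, label number 594082 + 594 = 594676 at 30 labels/s is 19822 s + 16 f = 5 h 30 min 22 s frame 16, i.e. 05:30:22;16.

05:30:22;16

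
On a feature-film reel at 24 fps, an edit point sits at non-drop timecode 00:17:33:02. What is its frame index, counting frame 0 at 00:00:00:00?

Total seconds to the label: (0 × 3600 + 17 × 60 + 33) = 1053.
Frame index = 1053 × 24 + 2 = 25274.

25274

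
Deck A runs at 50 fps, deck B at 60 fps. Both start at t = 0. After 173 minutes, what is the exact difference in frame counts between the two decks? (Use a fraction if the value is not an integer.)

103800 frames

173 min = 10380 s.
A emits 50 × 10380 = 519000 frames; B emits 60 × 10380 = 622800.
Difference = 103800 frames; B is ahead of A.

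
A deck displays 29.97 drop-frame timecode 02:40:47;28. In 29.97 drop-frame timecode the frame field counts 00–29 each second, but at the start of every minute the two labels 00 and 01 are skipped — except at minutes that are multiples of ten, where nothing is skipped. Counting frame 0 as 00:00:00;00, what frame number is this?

As if non-drop at 30 labels/s: (2 × 3600 + 40 × 60 + 47) × 30 + 28 = 289438.
Minute boundaries passed: 160; those not divisible by 10: 160 − 16 = 144; dropped labels = 2 × 144 = 288.
Actual frame index = 289438 − 288 = 289150.

289150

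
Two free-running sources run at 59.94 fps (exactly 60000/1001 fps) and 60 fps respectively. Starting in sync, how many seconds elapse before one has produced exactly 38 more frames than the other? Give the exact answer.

The gap grows by |60 − 60000/1001| = 60/1001 frames per second.
Time for a 38-frame gap: 38 ÷ (60/1001) = 19019/30 s.

19019/30 seconds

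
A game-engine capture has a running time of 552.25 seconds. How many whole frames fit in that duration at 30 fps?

16567 frames

Frames = 552.25 × 30 = 33135/2 ≈ 16567.5000.
Complete frames: 16567.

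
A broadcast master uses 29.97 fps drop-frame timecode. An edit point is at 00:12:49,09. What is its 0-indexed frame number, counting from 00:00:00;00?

23057

As if non-drop at 30 labels/s: (0 × 3600 + 12 × 60 + 49) × 30 + 9 = 23079.
Minute boundaries passed: 12; those not divisible by 10: 12 − 1 = 11; dropped labels = 2 × 11 = 22.
Actual frame index = 23079 − 22 = 23057.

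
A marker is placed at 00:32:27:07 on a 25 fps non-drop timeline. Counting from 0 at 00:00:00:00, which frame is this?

48682

Total seconds to the label: (0 × 3600 + 32 × 60 + 27) = 1947.
Frame index = 1947 × 25 + 7 = 48682.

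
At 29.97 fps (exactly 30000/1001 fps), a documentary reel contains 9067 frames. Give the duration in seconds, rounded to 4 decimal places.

302.5356 seconds

Running time = 9067 × 1001/30000 = 9076067/30000 s ≈ 302.5356 s.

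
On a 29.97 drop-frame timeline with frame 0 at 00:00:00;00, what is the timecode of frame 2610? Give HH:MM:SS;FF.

00:01:27;02

Ten DF minutes hold 17982 frames, so frame 2610 lies in block 0 (frames 0–17981) with 2610 frames into that block.
The block's first minute is 1800 frames and the rest 1798 each; 2610 frames reaches minute 1, so 0 × 18 + 1 × 2 = 2 labels have been skipped so far.
Adding those back, label number 2610 + 2 = 2612 at 30 labels/s is 87 s + 2 f = 0 h 1 min 27 s frame 2, i.e. 00:01:27;02.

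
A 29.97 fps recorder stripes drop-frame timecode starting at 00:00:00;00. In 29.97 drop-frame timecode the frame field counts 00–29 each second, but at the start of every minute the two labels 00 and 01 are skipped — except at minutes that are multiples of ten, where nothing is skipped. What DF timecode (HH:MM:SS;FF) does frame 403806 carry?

Each 10-minute DF block holds 10 × 60 × 30 − 9 × 2 = 17982 frames. 403806 ÷ 17982 → 22 full blocks, remainder 8202.
Within the partial block the first minute is 1800 frames and each further minute 1798, so 4 further minute boundaries passed. Total skipped labels = 18 × 22 + 2 × 4 = 404.
Non-drop label index = 403806 + 404 = 404210; at 30 labels/s that is 03:44:33:20, i.e. DF 03:44:33;20.

03:44:33;20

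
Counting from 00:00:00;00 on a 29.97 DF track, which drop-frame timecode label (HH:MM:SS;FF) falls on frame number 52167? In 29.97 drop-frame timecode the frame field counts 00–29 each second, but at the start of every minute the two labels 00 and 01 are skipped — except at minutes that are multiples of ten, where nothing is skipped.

00:29:00;21

Each 10-minute DF block holds 10 × 60 × 30 − 9 × 2 = 17982 frames. 52167 ÷ 17982 → 2 full blocks, remainder 16203.
Within the partial block the first minute is 1800 frames and each further minute 1798, so 9 further minute boundaries passed. Total skipped labels = 18 × 2 + 2 × 9 = 54.
Non-drop label index = 52167 + 54 = 52221; at 30 labels/s that is 00:29:00:21, i.e. DF 00:29:00;21.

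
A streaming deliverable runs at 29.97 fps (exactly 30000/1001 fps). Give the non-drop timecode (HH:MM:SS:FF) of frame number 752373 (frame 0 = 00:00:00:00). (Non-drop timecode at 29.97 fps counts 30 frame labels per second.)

752373 ÷ 30 = 25079 full seconds, remainder 3 frames.
25079 s = 6 h 57 min 59 s.
Timecode: 06:57:59:03.

06:57:59:03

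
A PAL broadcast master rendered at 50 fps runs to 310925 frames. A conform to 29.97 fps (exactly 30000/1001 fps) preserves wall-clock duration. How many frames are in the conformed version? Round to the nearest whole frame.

Frames at target rate = 310925 × (30000/1001) / (50) = 186555000/1001 ≈ 186368.631.
Nearest whole frame: 186369.

186369 frames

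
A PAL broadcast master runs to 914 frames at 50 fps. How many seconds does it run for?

18.28 seconds

Running time = 914 / (50) = 18.28 s.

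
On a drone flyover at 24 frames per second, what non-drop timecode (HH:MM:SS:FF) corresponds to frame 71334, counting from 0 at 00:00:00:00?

00:49:32:06

71334 ÷ 24 = 2972 full seconds, remainder 6 frames.
2972 s = 0 h 49 min 32 s.
Timecode: 00:49:32:06.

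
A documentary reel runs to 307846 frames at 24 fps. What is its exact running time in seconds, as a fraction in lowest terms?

153923/12 seconds

Running time = 307846 ÷ (24) = 307846 × 1/24 = 153923/12 s.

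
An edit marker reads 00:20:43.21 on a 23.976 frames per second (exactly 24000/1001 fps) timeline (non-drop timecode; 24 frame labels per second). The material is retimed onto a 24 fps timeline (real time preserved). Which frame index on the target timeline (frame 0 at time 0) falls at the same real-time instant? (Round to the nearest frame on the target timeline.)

frame 29883

Source frame index: (0×3600 + 20×60 + 43) × 24 + 21 = 29853.
Real time: 29853 / (24000/1001) = 9960951/8000 s.
Target frame: (9960951/8000) × (24) = 29882853/1000 ≈ 29882.853 → 29883.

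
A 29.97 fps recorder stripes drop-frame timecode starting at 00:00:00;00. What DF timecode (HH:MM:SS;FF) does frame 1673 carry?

Each 10-minute DF block holds 10 × 60 × 30 − 9 × 2 = 17982 frames. 1673 ÷ 17982 → 0 full blocks, remainder 1673.
Within the partial block the first minute is 1800 frames and each further minute 1798, so 0 further minute boundaries passed. Total skipped labels = 18 × 0 + 2 × 0 = 0.
Non-drop label index = 1673 + 0 = 1673; at 30 labels/s that is 00:00:55:23, i.e. DF 00:00:55;23.

00:00:55;23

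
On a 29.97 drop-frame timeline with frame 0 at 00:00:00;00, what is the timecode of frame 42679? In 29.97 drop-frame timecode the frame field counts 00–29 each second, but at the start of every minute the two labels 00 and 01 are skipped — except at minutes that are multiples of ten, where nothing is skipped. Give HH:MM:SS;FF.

00:23:44;01

Each 10-minute DF block holds 10 × 60 × 30 − 9 × 2 = 17982 frames. 42679 ÷ 17982 → 2 full blocks, remainder 6715.
Within the partial block the first minute is 1800 frames and each further minute 1798, so 3 further minute boundaries passed. Total skipped labels = 18 × 2 + 2 × 3 = 42.
Non-drop label index = 42679 + 42 = 42721; at 30 labels/s that is 00:23:44:01, i.e. DF 00:23:44;01.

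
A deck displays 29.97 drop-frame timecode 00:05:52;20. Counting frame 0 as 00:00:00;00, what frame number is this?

10570

Complete 10-minute blocks: 0, each 17982 frames → 0.
Remaining 5 whole minutes in the current block: 1800 + 4 × 1798 = 8992 frames.
Within the current minute: 52 × 30 + 20 − 2 = 1578 (labels ;00/;01 skipped at this minute). Total = 0 + 8992 + 1578 = 10570.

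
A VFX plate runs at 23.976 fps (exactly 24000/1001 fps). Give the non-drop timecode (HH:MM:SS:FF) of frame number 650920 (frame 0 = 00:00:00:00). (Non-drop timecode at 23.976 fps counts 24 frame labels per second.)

650920 ÷ 24 = 27121 full seconds, remainder 16 frames.
27121 s = 7 h 32 min 1 s.
Timecode: 07:32:01:16.

07:32:01:16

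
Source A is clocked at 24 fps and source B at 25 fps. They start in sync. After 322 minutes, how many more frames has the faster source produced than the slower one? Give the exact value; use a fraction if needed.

322 min = 19320 s.
A emits 24 × 19320 = 463680 frames; B emits 25 × 19320 = 483000.
Difference = 19320 frames; B is ahead of A.

19320 frames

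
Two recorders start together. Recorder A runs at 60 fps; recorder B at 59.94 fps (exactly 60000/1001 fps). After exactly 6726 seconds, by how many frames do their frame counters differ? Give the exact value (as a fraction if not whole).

A emits 60 × 6726 = 403560 frames; B emits 60000/1001 × 6726 = 403560000/1001.
Difference = 403560/1001 frames (≈ 403.1568); B is behind A.

403560/1001 frames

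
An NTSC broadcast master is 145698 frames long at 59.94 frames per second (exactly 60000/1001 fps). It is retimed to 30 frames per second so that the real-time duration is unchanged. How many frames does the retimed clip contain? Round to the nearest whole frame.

Frames at target rate = 145698 × (30) / (60000/1001) = 72921849/1000 ≈ 72921.849.
Nearest whole frame: 72922.

72922 frames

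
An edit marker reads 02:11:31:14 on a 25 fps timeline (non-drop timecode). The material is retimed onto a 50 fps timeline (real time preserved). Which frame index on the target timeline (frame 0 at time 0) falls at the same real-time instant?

frame 394578

Source frame index: (2×3600 + 11×60 + 31) × 25 + 14 = 197289.
Real time: 197289 / (25) = 197289/25 s.
Target frame: (197289/25) × (50) = 394578.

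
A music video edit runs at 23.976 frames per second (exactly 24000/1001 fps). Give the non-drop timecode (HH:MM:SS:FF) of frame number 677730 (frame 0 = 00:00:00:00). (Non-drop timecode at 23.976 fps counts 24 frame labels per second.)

677730 ÷ 24 = 28238 full seconds, remainder 18 frames.
28238 s = 7 h 50 min 38 s.
Timecode: 07:50:38:18.

07:50:38:18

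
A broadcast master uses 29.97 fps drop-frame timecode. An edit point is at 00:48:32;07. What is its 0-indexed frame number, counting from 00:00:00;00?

87279

As if non-drop at 30 labels/s: (0 × 3600 + 48 × 60 + 32) × 30 + 7 = 87367.
Minute boundaries passed: 48; those not divisible by 10: 48 − 4 = 44; dropped labels = 2 × 44 = 88.
Actual frame index = 87367 − 88 = 87279.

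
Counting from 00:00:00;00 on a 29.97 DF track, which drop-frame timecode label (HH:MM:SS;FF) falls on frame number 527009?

04:53:04;17

Ten DF minutes hold 17982 frames, so frame 527009 lies in block 29 (frames 521478–539459) with 5531 frames into that block.
The block's first minute is 1800 frames and the rest 1798 each; 5531 frames reaches minute 3, so 29 × 18 + 3 × 2 = 528 labels have been skipped so far.
Adding those back, label number 527009 + 528 = 527537 at 30 labels/s is 17584 s + 17 f = 4 h 53 min 4 s frame 17, i.e. 04:53:04;17.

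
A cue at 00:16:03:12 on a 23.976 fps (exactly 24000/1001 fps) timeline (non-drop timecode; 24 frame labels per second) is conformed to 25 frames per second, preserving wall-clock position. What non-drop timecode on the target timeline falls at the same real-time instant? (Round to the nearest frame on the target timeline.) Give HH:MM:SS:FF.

Source frame index: (0×3600 + 16×60 + 3) × 24 + 12 = 23124.
Real time: 23124 / (24000/1001) = 1928927/2000 s.
Target frame: (1928927/2000) × (25) = 1928927/80 ≈ 24111.588 → 24112.
At 25 labels/s: frame 24112 → 00:16:04:12.

00:16:04:12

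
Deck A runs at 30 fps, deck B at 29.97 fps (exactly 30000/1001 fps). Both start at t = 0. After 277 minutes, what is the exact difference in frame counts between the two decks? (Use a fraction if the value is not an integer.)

277 min = 16620 s.
A emits 30 × 16620 = 498600 frames; B emits 30000/1001 × 16620 = 498600000/1001.
Difference = 498600/1001 frames (≈ 498.1019); B is behind A.

498600/1001 frames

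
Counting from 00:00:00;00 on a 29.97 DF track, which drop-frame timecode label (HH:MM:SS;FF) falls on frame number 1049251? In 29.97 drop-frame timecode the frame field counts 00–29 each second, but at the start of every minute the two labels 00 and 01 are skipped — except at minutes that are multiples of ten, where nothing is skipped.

09:43:30;01

Ten DF minutes hold 17982 frames, so frame 1049251 lies in block 58 (frames 1042956–1060937) with 6295 frames into that block.
The block's first minute is 1800 frames and the rest 1798 each; 6295 frames reaches minute 3, so 58 × 18 + 3 × 2 = 1050 labels have been skipped so far.
Adding those back, label number 1049251 + 1050 = 1050301 at 30 labels/s is 35010 s + 1 f = 9 h 43 min 30 s frame 1, i.e. 09:43:30;01.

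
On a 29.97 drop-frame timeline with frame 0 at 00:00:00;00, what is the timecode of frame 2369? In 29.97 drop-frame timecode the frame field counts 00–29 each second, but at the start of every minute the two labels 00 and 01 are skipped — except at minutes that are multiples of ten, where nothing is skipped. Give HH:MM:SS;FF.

Each 10-minute DF block holds 10 × 60 × 30 − 9 × 2 = 17982 frames. 2369 ÷ 17982 → 0 full blocks, remainder 2369.
Within the partial block the first minute is 1800 frames and each further minute 1798, so 1 further minute boundary passed. Total skipped labels = 18 × 0 + 2 × 1 = 2.
Non-drop label index = 2369 + 2 = 2371; at 30 labels/s that is 00:01:19:01, i.e. DF 00:01:19;01.

00:01:19;01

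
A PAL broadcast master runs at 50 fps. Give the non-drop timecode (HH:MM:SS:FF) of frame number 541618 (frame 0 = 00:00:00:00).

541618 ÷ 50 = 10832 full seconds, remainder 18 frames.
10832 s = 3 h 0 min 32 s.
Timecode: 03:00:32:18.

03:00:32:18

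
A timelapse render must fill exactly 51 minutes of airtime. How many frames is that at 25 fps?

76500 frames

51 min = 3060 s.
Frames = 3060 × 25 = 76500.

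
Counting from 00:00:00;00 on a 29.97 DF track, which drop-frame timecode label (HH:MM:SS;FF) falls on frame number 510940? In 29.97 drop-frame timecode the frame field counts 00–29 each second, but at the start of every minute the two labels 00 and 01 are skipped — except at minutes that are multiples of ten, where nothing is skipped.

04:44:08;12

Ten DF minutes hold 17982 frames, so frame 510940 lies in block 28 (frames 503496–521477) with 7444 frames into that block.
The block's first minute is 1800 frames and the rest 1798 each; 7444 frames reaches minute 4, so 28 × 18 + 4 × 2 = 512 labels have been skipped so far.
Adding those back, label number 510940 + 512 = 511452 at 30 labels/s is 17048 s + 12 f = 4 h 44 min 8 s frame 12, i.e. 04:44:08;12.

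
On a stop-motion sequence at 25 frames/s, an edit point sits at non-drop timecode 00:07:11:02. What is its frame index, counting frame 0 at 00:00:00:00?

Total seconds to the label: (0 × 3600 + 7 × 60 + 11) = 431.
Frame index = 431 × 25 + 2 = 10777.

10777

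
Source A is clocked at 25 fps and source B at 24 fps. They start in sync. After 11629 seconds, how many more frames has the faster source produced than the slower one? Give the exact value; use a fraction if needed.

A emits 25 × 11629 = 290725 frames; B emits 24 × 11629 = 279096.
Difference = 11629 frames; B is behind A.

11629 frames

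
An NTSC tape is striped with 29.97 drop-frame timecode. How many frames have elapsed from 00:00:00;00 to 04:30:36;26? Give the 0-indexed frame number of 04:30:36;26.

As if non-drop at 30 labels/s: (4 × 3600 + 30 × 60 + 36) × 30 + 26 = 487106.
Minute boundaries passed: 270; those not divisible by 10: 270 − 27 = 243; dropped labels = 2 × 243 = 486.
Actual frame index = 487106 − 486 = 486620.

486620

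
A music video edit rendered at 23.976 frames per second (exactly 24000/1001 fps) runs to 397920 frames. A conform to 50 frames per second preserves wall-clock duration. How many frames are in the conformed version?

Target frames = source frames × (target rate / source rate) = 397920 × (50)/(24000/1001) = 397920 × 1001/480 = 829829.

829829 frames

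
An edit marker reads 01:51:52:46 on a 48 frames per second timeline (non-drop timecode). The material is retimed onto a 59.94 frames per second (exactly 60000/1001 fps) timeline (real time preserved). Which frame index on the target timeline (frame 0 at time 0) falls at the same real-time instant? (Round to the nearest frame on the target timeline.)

Source frame index: (1×3600 + 51×60 + 52) × 48 + 46 = 322222.
Real time: 322222 / (48) = 161111/24 s.
Target frame: (161111/24) × (60000/1001) = 402777500/1001 ≈ 402375.125 → 402375.

frame 402375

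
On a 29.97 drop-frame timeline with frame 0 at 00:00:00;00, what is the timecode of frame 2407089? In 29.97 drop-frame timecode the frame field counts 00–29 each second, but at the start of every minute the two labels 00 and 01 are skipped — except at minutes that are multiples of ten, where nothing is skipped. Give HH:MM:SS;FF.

22:18:36;19

Ten DF minutes hold 17982 frames, so frame 2407089 lies in block 133 (frames 2391606–2409587) with 15483 frames into that block.
The block's first minute is 1800 frames and the rest 1798 each; 15483 frames reaches minute 8, so 133 × 18 + 8 × 2 = 2410 labels have been skipped so far.
Adding those back, label number 2407089 + 2410 = 2409499 at 30 labels/s is 80316 s + 19 f = 22 h 18 min 36 s frame 19, i.e. 22:18:36;19.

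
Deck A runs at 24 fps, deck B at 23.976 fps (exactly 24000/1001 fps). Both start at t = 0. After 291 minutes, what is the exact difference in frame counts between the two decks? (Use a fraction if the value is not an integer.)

419040/1001 frames

291 min = 17460 s.
A emits 24 × 17460 = 419040 frames; B emits 24000/1001 × 17460 = 419040000/1001.
Difference = 419040/1001 frames (≈ 418.6214); B is behind A.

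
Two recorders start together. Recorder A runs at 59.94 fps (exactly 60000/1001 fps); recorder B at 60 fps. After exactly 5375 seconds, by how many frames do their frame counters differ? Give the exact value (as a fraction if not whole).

A emits 60000/1001 × 5375 = 322500000/1001 frames; B emits 60 × 5375 = 322500.
Difference = 322500/1001 frames (≈ 322.1778); B is ahead of A.

322500/1001 frames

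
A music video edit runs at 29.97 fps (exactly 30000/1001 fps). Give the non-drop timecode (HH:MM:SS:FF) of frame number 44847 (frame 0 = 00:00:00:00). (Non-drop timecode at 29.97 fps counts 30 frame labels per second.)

44847 ÷ 30 = 1494 full seconds, remainder 27 frames.
1494 s = 0 h 24 min 54 s.
Timecode: 00:24:54:27.

00:24:54:27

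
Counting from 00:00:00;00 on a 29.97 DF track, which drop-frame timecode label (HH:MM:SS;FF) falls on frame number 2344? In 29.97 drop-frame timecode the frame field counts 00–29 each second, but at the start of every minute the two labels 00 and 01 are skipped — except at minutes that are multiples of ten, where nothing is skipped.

Ten DF minutes hold 17982 frames, so frame 2344 lies in block 0 (frames 0–17981) with 2344 frames into that block.
The block's first minute is 1800 frames and the rest 1798 each; 2344 frames reaches minute 1, so 0 × 18 + 1 × 2 = 2 labels have been skipped so far.
Adding those back, label number 2344 + 2 = 2346 at 30 labels/s is 78 s + 6 f = 0 h 1 min 18 s frame 6, i.e. 00:01:18;06.

00:01:18;06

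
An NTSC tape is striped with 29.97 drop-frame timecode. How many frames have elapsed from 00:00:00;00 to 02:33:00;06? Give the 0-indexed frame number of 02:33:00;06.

275130

As if non-drop at 30 labels/s: (2 × 3600 + 33 × 60 + 0) × 30 + 6 = 275406.
Minute boundaries passed: 153; those not divisible by 10: 153 − 15 = 138; dropped labels = 2 × 138 = 276.
Actual frame index = 275406 − 276 = 275130.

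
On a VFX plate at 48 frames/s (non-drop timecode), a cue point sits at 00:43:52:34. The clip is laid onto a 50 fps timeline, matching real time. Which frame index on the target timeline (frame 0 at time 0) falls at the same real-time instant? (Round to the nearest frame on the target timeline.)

Source frame index: (0×3600 + 43×60 + 52) × 48 + 34 = 126370.
Real time: 126370 / (48) = 63185/24 s.
Target frame: (63185/24) × (50) = 1579625/12 ≈ 131635.417 → 131635.

frame 131635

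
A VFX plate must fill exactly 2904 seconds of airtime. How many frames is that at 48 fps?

139392 frames

Frames = 2904 × 48 = 139392.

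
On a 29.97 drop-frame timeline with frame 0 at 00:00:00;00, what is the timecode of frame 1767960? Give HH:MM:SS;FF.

16:23:11;00

Ten DF minutes hold 17982 frames, so frame 1767960 lies in block 98 (frames 1762236–1780217) with 5724 frames into that block.
The block's first minute is 1800 frames and the rest 1798 each; 5724 frames reaches minute 3, so 98 × 18 + 3 × 2 = 1770 labels have been skipped so far.
Adding those back, label number 1767960 + 1770 = 1769730 at 30 labels/s is 58991 s + 0 f = 16 h 23 min 11 s frame 0, i.e. 16:23:11;00.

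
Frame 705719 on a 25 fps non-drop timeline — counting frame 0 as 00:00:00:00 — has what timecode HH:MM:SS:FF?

07:50:28:19

705719 ÷ 25 = 28228 full seconds, remainder 19 frames.
28228 s = 7 h 50 min 28 s.
Timecode: 07:50:28:19.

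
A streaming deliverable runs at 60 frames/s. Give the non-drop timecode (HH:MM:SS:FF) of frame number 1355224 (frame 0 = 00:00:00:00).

06:16:27:04

1355224 ÷ 60 = 22587 full seconds, remainder 4 frames.
22587 s = 6 h 16 min 27 s.
Timecode: 06:16:27:04.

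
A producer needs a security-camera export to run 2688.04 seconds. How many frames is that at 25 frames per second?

67201 frames

Frames = 2688.04 × 25 = 67201.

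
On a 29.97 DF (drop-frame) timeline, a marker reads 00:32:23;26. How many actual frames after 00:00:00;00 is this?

58258

Complete 10-minute blocks: 3, each 17982 frames → 53946.
Remaining 2 whole minutes in the current block: 1800 + 1 × 1798 = 3598 frames.
Within the current minute: 23 × 30 + 26 − 2 = 714 (labels ;00/;01 skipped at this minute). Total = 53946 + 3598 + 714 = 58258.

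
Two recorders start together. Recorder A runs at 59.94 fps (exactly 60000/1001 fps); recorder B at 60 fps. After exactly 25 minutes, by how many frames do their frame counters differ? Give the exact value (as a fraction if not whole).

90000/1001 frames

25 min = 1500 s.
A emits 60000/1001 × 1500 = 90000000/1001 frames; B emits 60 × 1500 = 90000.
Difference = 90000/1001 frames (≈ 89.9101); B is ahead of A.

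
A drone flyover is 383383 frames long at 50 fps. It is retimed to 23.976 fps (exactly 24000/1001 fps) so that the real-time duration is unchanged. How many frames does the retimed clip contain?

Target frames = source frames × (target rate / source rate) = 383383 × (24000/1001)/(50) = 383383 × 480/1001 = 183840.

183840 frames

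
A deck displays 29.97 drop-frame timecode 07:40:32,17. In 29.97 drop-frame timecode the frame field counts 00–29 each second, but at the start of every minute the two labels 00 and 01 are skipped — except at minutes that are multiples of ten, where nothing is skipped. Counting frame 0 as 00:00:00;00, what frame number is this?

828149

Complete 10-minute blocks: 46, each 17982 frames → 827172.
Remaining 0 whole minutes in the current block: 0 frames.
Within the current minute: 32 × 30 + 17 = 977. Total = 827172 + 0 + 977 = 828149.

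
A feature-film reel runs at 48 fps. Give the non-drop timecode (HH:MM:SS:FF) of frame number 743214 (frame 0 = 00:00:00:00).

04:18:03:30

743214 ÷ 48 = 15483 full seconds, remainder 30 frames.
15483 s = 4 h 18 min 3 s.
Timecode: 04:18:03:30.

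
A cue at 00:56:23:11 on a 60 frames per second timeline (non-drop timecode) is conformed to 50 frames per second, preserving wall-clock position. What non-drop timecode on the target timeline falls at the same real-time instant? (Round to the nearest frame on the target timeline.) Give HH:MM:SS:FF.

00:56:23:09

Source frame index: (0×3600 + 56×60 + 23) × 60 + 11 = 202991.
Real time: 202991 / (60) = 202991/60 s.
Target frame: (202991/60) × (50) = 1014955/6 ≈ 169159.167 → 169159.
At 50 labels/s: frame 169159 → 00:56:23:09.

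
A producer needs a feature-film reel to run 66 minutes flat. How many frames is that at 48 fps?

66 min = 3960 s.
Frames = 3960 × 48 = 190080.

190080 frames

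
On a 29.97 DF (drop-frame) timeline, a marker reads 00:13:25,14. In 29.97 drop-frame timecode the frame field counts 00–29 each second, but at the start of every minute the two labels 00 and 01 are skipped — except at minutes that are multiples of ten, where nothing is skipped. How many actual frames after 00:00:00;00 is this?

As if non-drop at 30 labels/s: (0 × 3600 + 13 × 60 + 25) × 30 + 14 = 24164.
Minute boundaries passed: 13; those not divisible by 10: 13 − 1 = 12; dropped labels = 2 × 12 = 24.
Actual frame index = 24164 − 24 = 24140.

24140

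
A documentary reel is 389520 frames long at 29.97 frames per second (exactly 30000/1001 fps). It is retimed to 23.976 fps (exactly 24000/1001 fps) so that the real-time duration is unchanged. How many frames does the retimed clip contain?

Target frames = source frames × (target rate / source rate) = 389520 × (24000/1001)/(30000/1001) = 389520 × 4/5 = 311616.

311616 frames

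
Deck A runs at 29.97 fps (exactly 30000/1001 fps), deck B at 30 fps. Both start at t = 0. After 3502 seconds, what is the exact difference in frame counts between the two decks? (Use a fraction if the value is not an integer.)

A emits 30000/1001 × 3502 = 105060000/1001 frames; B emits 30 × 3502 = 105060.
Difference = 105060/1001 frames (≈ 104.9550); B is ahead of A.

105060/1001 frames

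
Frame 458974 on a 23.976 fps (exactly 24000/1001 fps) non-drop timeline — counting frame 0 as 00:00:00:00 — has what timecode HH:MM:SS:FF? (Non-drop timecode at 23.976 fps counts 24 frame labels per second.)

05:18:43:22

458974 ÷ 24 = 19123 full seconds, remainder 22 frames.
19123 s = 5 h 18 min 43 s.
Timecode: 05:18:43:22.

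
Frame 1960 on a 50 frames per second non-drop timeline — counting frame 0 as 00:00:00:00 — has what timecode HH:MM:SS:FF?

00:00:39:10

1960 ÷ 50 = 39 full seconds, remainder 10 frames.
39 s = 0 h 0 min 39 s.
Timecode: 00:00:39:10.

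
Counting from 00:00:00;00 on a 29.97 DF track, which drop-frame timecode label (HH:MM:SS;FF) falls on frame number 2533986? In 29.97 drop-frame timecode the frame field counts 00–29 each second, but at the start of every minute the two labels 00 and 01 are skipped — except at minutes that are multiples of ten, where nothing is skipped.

23:29:10;24

Ten DF minutes hold 17982 frames, so frame 2533986 lies in block 140 (frames 2517480–2535461) with 16506 frames into that block.
The block's first minute is 1800 frames and the rest 1798 each; 16506 frames reaches minute 9, so 140 × 18 + 9 × 2 = 2538 labels have been skipped so far.
Adding those back, label number 2533986 + 2538 = 2536524 at 30 labels/s is 84550 s + 24 f = 23 h 29 min 10 s frame 24, i.e. 23:29:10;24.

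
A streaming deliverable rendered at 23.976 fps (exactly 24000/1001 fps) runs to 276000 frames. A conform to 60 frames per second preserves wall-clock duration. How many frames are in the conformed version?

690690 frames

Target frames = source frames × (target rate / source rate) = 276000 × (60)/(24000/1001) = 276000 × 1001/400 = 690690.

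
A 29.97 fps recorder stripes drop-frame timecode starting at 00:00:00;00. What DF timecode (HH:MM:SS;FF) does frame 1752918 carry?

16:14:49;02

Ten DF minutes hold 17982 frames, so frame 1752918 lies in block 97 (frames 1744254–1762235) with 8664 frames into that block.
The block's first minute is 1800 frames and the rest 1798 each; 8664 frames reaches minute 4, so 97 × 18 + 4 × 2 = 1754 labels have been skipped so far.
Adding those back, label number 1752918 + 1754 = 1754672 at 30 labels/s is 58489 s + 2 f = 16 h 14 min 49 s frame 2, i.e. 16:14:49;02.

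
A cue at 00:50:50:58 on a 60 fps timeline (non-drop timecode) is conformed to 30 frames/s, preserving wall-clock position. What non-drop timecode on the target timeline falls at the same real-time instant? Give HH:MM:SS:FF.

Source frame index: (0×3600 + 50×60 + 50) × 60 + 58 = 183058.
Real time: 183058 / (60) = 91529/30 s.
Target frame: (91529/30) × (30) = 91529.
At 30 labels/s: frame 91529 → 00:50:50:29.

00:50:50:29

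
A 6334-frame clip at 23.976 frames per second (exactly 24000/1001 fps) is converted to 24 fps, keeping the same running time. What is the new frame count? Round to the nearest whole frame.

6340 frames

Frames at target rate = 6334 × (24) / (24000/1001) = 3170167/500 ≈ 6340.334.
Nearest whole frame: 6340.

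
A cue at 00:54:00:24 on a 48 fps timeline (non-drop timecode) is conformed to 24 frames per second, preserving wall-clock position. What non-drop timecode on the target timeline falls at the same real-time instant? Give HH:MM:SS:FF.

00:54:00:12

Source frame index: (0×3600 + 54×60 + 0) × 48 + 24 = 155544.
Real time: 155544 / (48) = 6481/2 s.
Target frame: (6481/2) × (24) = 77772.
At 24 labels/s: frame 77772 → 00:54:00:12.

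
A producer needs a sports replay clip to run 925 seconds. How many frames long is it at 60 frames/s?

55500 frames

Frames = 925 × 60 = 55500.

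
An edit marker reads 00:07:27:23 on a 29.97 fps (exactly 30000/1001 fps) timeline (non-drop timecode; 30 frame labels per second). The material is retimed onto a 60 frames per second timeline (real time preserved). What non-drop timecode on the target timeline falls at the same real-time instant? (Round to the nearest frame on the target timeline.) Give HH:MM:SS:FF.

Source frame index: (0×3600 + 7×60 + 27) × 30 + 23 = 13433.
Real time: 13433 / (30000/1001) = 13446433/30000 s.
Target frame: (13446433/30000) × (60) = 13446433/500 ≈ 26892.866 → 26893.
At 60 labels/s: frame 26893 → 00:07:28:13.

00:07:28:13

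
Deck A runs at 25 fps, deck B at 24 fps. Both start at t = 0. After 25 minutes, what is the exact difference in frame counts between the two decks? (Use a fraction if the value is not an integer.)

25 min = 1500 s.
A emits 25 × 1500 = 37500 frames; B emits 24 × 1500 = 36000.
Difference = 1500 frames; B is behind A.

1500 frames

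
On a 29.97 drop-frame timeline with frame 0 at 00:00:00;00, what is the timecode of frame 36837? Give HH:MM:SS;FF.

00:20:29;03

Each 10-minute DF block holds 10 × 60 × 30 − 9 × 2 = 17982 frames. 36837 ÷ 17982 → 2 full blocks, remainder 873.
Within the partial block the first minute is 1800 frames and each further minute 1798, so 0 further minute boundaries passed. Total skipped labels = 18 × 2 + 2 × 0 = 36.
Non-drop label index = 36837 + 36 = 36873; at 30 labels/s that is 00:20:29:03, i.e. DF 00:20:29;03.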